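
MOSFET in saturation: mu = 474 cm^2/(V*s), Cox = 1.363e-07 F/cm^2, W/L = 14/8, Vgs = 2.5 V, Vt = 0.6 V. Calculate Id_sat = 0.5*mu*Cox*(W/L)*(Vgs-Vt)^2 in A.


Step 1: Overdrive voltage Vov = Vgs - Vt = 2.5 - 0.6 = 1.9 V
Step 2: W/L = 14/8 = 1.75
Step 3: Id = 0.5 * 474 * 1.363e-07 * 1.75 * 1.9^2
Step 4: Id = 2.04e-04 A

2.04e-04


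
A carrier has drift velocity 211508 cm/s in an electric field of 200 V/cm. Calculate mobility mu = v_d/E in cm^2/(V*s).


Step 1: mu = v_d / E
Step 2: mu = 211508 / 200
Step 3: mu = 1057.54 cm^2/(V*s)

1057.54


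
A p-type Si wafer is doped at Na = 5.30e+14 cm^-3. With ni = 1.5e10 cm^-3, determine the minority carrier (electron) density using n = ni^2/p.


Step 1: Majority hole concentration p ≈ Na = 5.30e+14 cm^-3
Step 2: n = ni^2 / Na = (1.5e10)^2 / 5.30e+14
Step 3: n = 4.25e+05 cm^-3

4.25e+05


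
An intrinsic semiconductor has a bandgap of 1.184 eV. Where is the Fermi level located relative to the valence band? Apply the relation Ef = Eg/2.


Step 1: For an intrinsic semiconductor, the Fermi level sits at midgap.
Step 2: Ef = Eg / 2 = 1.184 / 2 = 0.592 eV

0.592


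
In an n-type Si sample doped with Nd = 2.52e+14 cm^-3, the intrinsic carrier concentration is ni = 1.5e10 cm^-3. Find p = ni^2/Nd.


Step 1: Since Nd >> ni, n ≈ Nd = 2.52e+14 cm^-3
Step 2: p = ni^2 / n = (1.5e10)^2 / 2.52e+14
Step 3: p = 2.25e20 / 2.52e+14 = 8.93e+05 cm^-3

8.93e+05


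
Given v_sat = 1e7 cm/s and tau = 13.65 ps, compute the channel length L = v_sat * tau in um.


Step 1: tau in seconds = 13.65 ps * 1e-12 = 1.3650e-11 s
Step 2: L = v_sat * tau = 1e7 * 1.3650e-11 = 1.3650e-04 cm
Step 3: L in um = 1.3650e-04 * 1e4 = 1.365 um

1.365


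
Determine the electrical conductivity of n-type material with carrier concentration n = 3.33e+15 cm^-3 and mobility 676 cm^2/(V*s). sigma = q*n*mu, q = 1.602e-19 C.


Step 1: sigma = q * n * mu
Step 2: sigma = 1.602e-19 * 3.33e+15 * 676
Step 3: sigma = 3.606e-01 S/cm

3.606e-01


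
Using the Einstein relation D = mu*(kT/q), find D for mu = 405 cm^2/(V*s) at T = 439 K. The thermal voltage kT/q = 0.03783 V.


Step 1: D = mu * (kT/q)
Step 2: D = 405 * 0.03783
Step 3: D = 15.32 cm^2/s

15.32


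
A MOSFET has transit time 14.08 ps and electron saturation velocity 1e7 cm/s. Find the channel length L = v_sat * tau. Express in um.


Step 1: tau in seconds = 14.08 ps * 1e-12 = 1.4080e-11 s
Step 2: L = v_sat * tau = 1e7 * 1.4080e-11 = 1.4080e-04 cm
Step 3: L in um = 1.4080e-04 * 1e4 = 1.408 um

1.408


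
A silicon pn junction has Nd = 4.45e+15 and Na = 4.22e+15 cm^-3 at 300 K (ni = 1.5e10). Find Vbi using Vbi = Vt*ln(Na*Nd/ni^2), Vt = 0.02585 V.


Step 1: Compute Na*Nd/ni^2 = 4.22e+15 * 4.45e+15 / (1.5e10)^2 = 8.3462e+10
Step 2: ln(8.3462e+10) = 25.1477
Step 3: Vbi = 0.02585 * 25.1477 = 0.65 V

0.65


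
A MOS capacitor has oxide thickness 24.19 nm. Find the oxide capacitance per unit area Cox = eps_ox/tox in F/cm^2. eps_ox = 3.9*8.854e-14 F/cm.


Step 1: eps_ox = 3.9 * 8.854e-14 = 3.45306e-13 F/cm
Step 2: tox in cm = 24.19 nm * 1e-7 = 2.4190e-06 cm
Step 3: Cox = 3.45306e-13 / 2.4190e-06 = 1.43e-07 F/cm^2

1.43e-07


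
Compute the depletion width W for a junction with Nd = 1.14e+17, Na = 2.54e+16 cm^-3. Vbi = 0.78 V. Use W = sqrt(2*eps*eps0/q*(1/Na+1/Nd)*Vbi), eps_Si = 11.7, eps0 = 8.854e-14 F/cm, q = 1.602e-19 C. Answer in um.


Step 1: 1/Na + 1/Nd = 1/2.54e+16 + 1/1.14e+17 = 4.81420e-17
Step 2: 2*eps*eps0/q = 2*11.7*8.854e-14/1.602e-19 = 1.293281e+07
Step 3: W^2 = 1.293281e+07 * 4.81420e-17 * 0.78 = 4.85637e-10
Step 4: W = sqrt(4.85637e-10) = 2.204e-05 cm = 0.2204 um

0.2204


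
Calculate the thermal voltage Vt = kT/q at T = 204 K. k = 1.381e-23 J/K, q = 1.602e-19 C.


Step 1: kT = 1.381e-23 * 204 = 2.81724e-21 J
Step 2: Vt = kT/q = 2.81724e-21 / 1.602e-19
Step 3: Vt = 0.01759 V

0.01759


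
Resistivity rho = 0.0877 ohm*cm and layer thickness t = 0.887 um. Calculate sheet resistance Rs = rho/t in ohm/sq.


Step 1: Convert thickness to cm: t = 0.887 um = 8.8700e-05 cm
Step 2: Rs = rho / t = 0.0877 / 8.8700e-05
Step 3: Rs = 988.7 ohm/sq

988.7


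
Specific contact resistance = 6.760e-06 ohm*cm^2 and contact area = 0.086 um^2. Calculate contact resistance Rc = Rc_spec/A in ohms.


Step 1: Convert area to cm^2: 0.086 um^2 = 8.6000e-10 cm^2
Step 2: Rc = Rc_spec / A = 6.760e-06 / 8.6000e-10
Step 3: Rc = 7.86e+03 ohms

7.86e+03


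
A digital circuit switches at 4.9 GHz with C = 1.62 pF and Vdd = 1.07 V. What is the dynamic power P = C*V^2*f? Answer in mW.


Step 1: V^2 = 1.07^2 = 1.1449 V^2
Step 2: P = C*V^2*f = 1.62e-12 F * 1.1449 * 4.9e9 Hz
Step 3: P = 9.0882162e-03 W
Step 4: P = 9.088 mW

9.088


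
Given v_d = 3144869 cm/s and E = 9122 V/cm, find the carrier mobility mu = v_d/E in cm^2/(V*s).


Step 1: mu = v_d / E
Step 2: mu = 3144869 / 9122
Step 3: mu = 344.76 cm^2/(V*s)

344.76


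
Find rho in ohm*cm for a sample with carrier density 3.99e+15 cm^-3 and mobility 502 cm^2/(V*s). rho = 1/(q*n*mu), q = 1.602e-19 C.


Step 1: sigma = q * n * mu = 1.602e-19 * 3.99e+15 * 502 = 3.20877e-01 S/cm
Step 2: rho = 1 / sigma = 1 / 3.20877e-01 = 3.116 ohm*cm

3.116


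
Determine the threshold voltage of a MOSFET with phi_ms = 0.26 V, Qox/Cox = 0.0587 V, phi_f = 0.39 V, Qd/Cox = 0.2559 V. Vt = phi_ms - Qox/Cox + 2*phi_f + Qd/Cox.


Step 1: Vt = phi_ms - Qox/Cox + 2*phi_f + Qd/Cox
Step 2: Vt = 0.26 - 0.0587 + 2*0.39 + 0.2559
Step 3: Vt = 0.26 - 0.0587 + 0.78 + 0.2559
Step 4: Vt = 1.2372 V

1.2372


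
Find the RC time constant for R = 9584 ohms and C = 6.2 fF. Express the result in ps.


Step 1: tau = R * C
Step 2: tau = 9584 * 6.2 fF = 9584 * 6.2e-15 F
Step 3: tau = 5.94208e-11 s = 59.4208 ps

59.4208


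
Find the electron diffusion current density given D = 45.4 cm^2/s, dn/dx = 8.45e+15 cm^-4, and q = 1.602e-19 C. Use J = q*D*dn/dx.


Step 1: J = q * D * (dn/dx)
Step 2: J = 1.602e-19 * 45.4 * 8.45e+15
Step 3: J = 6.15e-02 A/cm^2

6.15e-02


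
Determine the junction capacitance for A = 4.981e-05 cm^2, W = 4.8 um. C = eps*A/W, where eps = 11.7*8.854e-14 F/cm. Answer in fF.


Step 1: eps_Si = 11.7 * 8.854e-14 = 1.035918e-12 F/cm
Step 2: W in cm = 4.8 * 1e-4 = 4.80e-04 cm
Step 3: C = 1.035918e-12 * 4.981e-05 / 4.80e-04 = 1.074981e-13 F
Step 4: C = 107.5 fF

107.5


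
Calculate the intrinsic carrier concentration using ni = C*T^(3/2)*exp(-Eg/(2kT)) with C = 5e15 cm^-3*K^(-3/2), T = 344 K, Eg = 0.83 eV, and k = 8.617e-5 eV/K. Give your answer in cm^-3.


Step 1: Compute kT = 8.617e-5 * 344 = 0.02964248 eV
Step 2: Exponent = -Eg/(2kT) = -0.83/(2*0.02964248) = -14.00018
Step 3: T^(3/2) = 344^1.5 = 6380.25
Step 4: ni = 5e15 * 6380.25 * exp(-14.00018) = 2.65e+13 cm^-3

2.65e+13


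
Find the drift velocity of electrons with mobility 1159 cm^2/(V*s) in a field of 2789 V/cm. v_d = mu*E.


Step 1: v_d = mu * E
Step 2: v_d = 1159 * 2789 = 3232451
Step 3: v_d = 3.23e+06 cm/s

3.23e+06


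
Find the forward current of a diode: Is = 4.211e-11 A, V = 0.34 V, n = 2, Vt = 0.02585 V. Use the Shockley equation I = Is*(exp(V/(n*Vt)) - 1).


Step 1: V/(n*Vt) = 0.34/(2*0.02585) = 6.5764
Step 2: exp(6.5764) = 7.1795e+02
Step 3: I = 4.211e-11 * (7.1795e+02 - 1) = 3.02e-08 A

3.02e-08


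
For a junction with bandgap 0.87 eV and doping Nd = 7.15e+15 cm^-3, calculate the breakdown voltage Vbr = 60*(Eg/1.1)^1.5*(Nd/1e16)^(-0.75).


Step 1: Eg/1.1 = 0.87/1.1 = 0.790909
Step 2: (Eg/1.1)^1.5 = 0.790909^1.5 = 0.703380
Step 3: (Nd/1e16)^(-0.75) = (0.715)^(-0.75) = 1.286087
Step 4: Vbr = 60 * 0.703380 * 1.286087 = 54.3 V

54.3


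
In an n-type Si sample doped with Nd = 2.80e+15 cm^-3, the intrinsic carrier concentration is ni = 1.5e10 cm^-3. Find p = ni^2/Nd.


Step 1: Since Nd >> ni, n ≈ Nd = 2.80e+15 cm^-3
Step 2: p = ni^2 / n = (1.5e10)^2 / 2.80e+15
Step 3: p = 2.25e20 / 2.80e+15 = 8.04e+04 cm^-3

8.04e+04


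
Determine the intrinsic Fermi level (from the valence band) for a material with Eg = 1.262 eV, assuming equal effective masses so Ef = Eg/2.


Step 1: For an intrinsic semiconductor, the Fermi level sits at midgap.
Step 2: Ef = Eg / 2 = 1.262 / 2 = 0.631 eV

0.631


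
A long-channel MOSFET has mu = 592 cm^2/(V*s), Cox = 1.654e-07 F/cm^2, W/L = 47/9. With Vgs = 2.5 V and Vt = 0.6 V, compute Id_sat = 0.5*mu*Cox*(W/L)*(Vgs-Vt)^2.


Step 1: Overdrive voltage Vov = Vgs - Vt = 2.5 - 0.6 = 1.9 V
Step 2: W/L = 47/9 = 5.22222
Step 3: Id = 0.5 * 592 * 1.654e-07 * 5.22222 * 1.9^2
Step 4: Id = 9.23e-04 A

9.23e-04


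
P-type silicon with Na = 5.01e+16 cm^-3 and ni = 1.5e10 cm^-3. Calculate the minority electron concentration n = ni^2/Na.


Step 1: Majority hole concentration p ≈ Na = 5.01e+16 cm^-3
Step 2: n = ni^2 / Na = (1.5e10)^2 / 5.01e+16
Step 3: n = 4.49e+03 cm^-3

4.49e+03


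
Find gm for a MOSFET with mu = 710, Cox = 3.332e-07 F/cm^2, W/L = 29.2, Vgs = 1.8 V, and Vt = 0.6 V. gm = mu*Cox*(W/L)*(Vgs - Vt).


Step 1: Vov = Vgs - Vt = 1.8 - 0.6 = 1.2 V
Step 2: gm = mu * Cox * (W/L) * Vov
Step 3: gm = 710 * 3.332e-07 * 29.2 * 1.2 = 8.29e-03 S

8.29e-03


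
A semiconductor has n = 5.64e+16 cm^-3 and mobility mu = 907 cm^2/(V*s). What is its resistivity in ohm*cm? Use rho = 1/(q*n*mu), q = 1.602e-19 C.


Step 1: sigma = q * n * mu = 1.602e-19 * 5.64e+16 * 907 = 8.19500e+00 S/cm
Step 2: rho = 1 / sigma = 1 / 8.19500e+00 = 0.122 ohm*cm

0.122


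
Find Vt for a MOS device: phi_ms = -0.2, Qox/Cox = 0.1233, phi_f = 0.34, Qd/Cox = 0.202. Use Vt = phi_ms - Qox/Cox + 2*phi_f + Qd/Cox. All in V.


Step 1: Vt = phi_ms - Qox/Cox + 2*phi_f + Qd/Cox
Step 2: Vt = -0.2 - 0.1233 + 2*0.34 + 0.202
Step 3: Vt = -0.2 - 0.1233 + 0.68 + 0.202
Step 4: Vt = 0.5587 V

0.5587


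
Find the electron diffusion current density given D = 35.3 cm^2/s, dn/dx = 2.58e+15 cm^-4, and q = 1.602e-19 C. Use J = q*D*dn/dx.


Step 1: J = q * D * (dn/dx)
Step 2: J = 1.602e-19 * 35.3 * 2.58e+15
Step 3: J = 1.46e-02 A/cm^2

1.46e-02


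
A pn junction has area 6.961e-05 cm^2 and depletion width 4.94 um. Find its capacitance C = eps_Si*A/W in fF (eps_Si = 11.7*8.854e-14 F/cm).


Step 1: eps_Si = 11.7 * 8.854e-14 = 1.035918e-12 F/cm
Step 2: W in cm = 4.94 * 1e-4 = 4.94e-04 cm
Step 3: C = 1.035918e-12 * 6.961e-05 / 4.94e-04 = 1.459722e-13 F
Step 4: C = 145.97 fF

145.97


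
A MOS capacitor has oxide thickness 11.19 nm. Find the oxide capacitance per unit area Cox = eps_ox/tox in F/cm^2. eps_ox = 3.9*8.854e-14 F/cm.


Step 1: eps_ox = 3.9 * 8.854e-14 = 3.45306e-13 F/cm
Step 2: tox in cm = 11.19 nm * 1e-7 = 1.1190e-06 cm
Step 3: Cox = 3.45306e-13 / 1.1190e-06 = 3.09e-07 F/cm^2

3.09e-07


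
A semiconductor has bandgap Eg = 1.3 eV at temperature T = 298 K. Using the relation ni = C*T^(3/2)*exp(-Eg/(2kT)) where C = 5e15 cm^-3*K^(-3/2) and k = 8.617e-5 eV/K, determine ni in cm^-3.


Step 1: Compute kT = 8.617e-5 * 298 = 0.02567866 eV
Step 2: Exponent = -Eg/(2kT) = -1.3/(2*0.02567866) = -25.31285
Step 3: T^(3/2) = 298^1.5 = 5144.28
Step 4: ni = 5e15 * 5144.28 * exp(-25.31285) = 2.61e+08 cm^-3

2.61e+08


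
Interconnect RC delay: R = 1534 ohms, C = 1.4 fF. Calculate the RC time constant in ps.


Step 1: tau = R * C
Step 2: tau = 1534 * 1.4 fF = 1534 * 1.4e-15 F
Step 3: tau = 2.1476e-12 s = 2.1476 ps

2.1476


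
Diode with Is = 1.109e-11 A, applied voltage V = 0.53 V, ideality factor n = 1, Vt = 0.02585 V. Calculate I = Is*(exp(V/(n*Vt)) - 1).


Step 1: V/(n*Vt) = 0.53/(1*0.02585) = 20.5029
Step 2: exp(20.5029) = 8.0223e+08
Step 3: I = 1.109e-11 * (8.0223e+08 - 1) = 8.90e-03 A

8.90e-03


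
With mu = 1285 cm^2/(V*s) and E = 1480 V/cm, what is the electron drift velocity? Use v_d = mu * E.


Step 1: v_d = mu * E
Step 2: v_d = 1285 * 1480 = 1901800
Step 3: v_d = 1.90e+06 cm/s

1.90e+06


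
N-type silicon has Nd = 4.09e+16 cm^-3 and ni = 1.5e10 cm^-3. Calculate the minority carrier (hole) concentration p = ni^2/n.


Step 1: Since Nd >> ni, n ≈ Nd = 4.09e+16 cm^-3
Step 2: p = ni^2 / n = (1.5e10)^2 / 4.09e+16
Step 3: p = 2.25e20 / 4.09e+16 = 5.50e+03 cm^-3

5.50e+03


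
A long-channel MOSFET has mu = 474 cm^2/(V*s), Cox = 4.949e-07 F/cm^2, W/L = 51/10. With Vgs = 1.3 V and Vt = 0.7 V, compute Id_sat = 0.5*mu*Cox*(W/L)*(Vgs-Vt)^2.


Step 1: Overdrive voltage Vov = Vgs - Vt = 1.3 - 0.7 = 0.6 V
Step 2: W/L = 51/10 = 5.1
Step 3: Id = 0.5 * 474 * 4.949e-07 * 5.1 * 0.6^2
Step 4: Id = 2.15e-04 A

2.15e-04


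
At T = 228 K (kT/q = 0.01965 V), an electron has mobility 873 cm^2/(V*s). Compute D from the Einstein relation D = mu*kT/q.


Step 1: D = mu * (kT/q)
Step 2: D = 873 * 0.01965
Step 3: D = 17.15 cm^2/s

17.15


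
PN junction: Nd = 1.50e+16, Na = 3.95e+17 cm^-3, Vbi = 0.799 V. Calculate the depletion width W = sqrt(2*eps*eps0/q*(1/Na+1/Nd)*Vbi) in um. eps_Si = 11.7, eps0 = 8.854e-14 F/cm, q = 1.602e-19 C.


Step 1: 1/Na + 1/Nd = 1/3.95e+17 + 1/1.50e+16 = 6.91983e-17
Step 2: 2*eps*eps0/q = 2*11.7*8.854e-14/1.602e-19 = 1.293281e+07
Step 3: W^2 = 1.293281e+07 * 6.91983e-17 * 0.799 = 7.15048e-10
Step 4: W = sqrt(7.15048e-10) = 2.674e-05 cm = 0.2674 um

0.2674


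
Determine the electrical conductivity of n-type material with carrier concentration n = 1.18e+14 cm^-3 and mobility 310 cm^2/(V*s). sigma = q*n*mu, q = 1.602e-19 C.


Step 1: sigma = q * n * mu
Step 2: sigma = 1.602e-19 * 1.18e+14 * 310
Step 3: sigma = 5.860e-03 S/cm

5.860e-03


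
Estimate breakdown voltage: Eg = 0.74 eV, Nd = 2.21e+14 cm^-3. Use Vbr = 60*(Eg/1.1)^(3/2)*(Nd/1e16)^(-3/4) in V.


Step 1: Eg/1.1 = 0.74/1.1 = 0.672727
Step 2: (Eg/1.1)^1.5 = 0.672727^1.5 = 0.551770
Step 3: (Nd/1e16)^(-0.75) = (0.0221)^(-0.75) = 17.446399
Step 4: Vbr = 60 * 0.551770 * 17.446399 = 577.6 V

577.6


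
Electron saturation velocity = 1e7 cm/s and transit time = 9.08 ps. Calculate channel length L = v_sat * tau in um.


Step 1: tau in seconds = 9.08 ps * 1e-12 = 9.0800e-12 s
Step 2: L = v_sat * tau = 1e7 * 9.0800e-12 = 9.0800e-05 cm
Step 3: L in um = 9.0800e-05 * 1e4 = 0.908 um

0.908


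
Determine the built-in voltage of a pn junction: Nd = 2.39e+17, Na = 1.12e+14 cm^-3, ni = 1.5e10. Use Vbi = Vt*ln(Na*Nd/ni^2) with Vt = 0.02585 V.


Step 1: Compute Na*Nd/ni^2 = 1.12e+14 * 2.39e+17 / (1.5e10)^2 = 1.1897e+11
Step 2: ln(1.1897e+11) = 25.5021
Step 3: Vbi = 0.02585 * 25.5021 = 0.659 V

0.659


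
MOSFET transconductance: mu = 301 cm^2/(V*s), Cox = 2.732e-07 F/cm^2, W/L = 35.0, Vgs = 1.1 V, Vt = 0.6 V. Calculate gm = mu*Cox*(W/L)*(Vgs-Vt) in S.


Step 1: Vov = Vgs - Vt = 1.1 - 0.6 = 0.5 V
Step 2: gm = mu * Cox * (W/L) * Vov
Step 3: gm = 301 * 2.732e-07 * 35.0 * 0.5 = 1.44e-03 S

1.44e-03


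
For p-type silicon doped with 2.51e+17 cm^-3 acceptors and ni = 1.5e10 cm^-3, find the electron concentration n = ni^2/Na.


Step 1: Majority hole concentration p ≈ Na = 2.51e+17 cm^-3
Step 2: n = ni^2 / Na = (1.5e10)^2 / 2.51e+17
Step 3: n = 8.96e+02 cm^-3

8.96e+02


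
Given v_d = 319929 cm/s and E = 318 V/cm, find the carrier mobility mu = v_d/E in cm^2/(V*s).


Step 1: mu = v_d / E
Step 2: mu = 319929 / 318
Step 3: mu = 1006.07 cm^2/(V*s)

1006.07


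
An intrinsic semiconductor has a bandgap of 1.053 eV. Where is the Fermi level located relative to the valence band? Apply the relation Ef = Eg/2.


Step 1: For an intrinsic semiconductor, the Fermi level sits at midgap.
Step 2: Ef = Eg / 2 = 1.053 / 2 = 0.5265 eV

0.5265


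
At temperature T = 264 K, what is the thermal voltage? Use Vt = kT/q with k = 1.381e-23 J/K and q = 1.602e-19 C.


Step 1: kT = 1.381e-23 * 264 = 3.64584e-21 J
Step 2: Vt = kT/q = 3.64584e-21 / 1.602e-19
Step 3: Vt = 0.02276 V

0.02276


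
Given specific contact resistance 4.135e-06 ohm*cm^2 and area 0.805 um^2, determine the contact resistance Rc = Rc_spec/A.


Step 1: Convert area to cm^2: 0.805 um^2 = 8.0500e-09 cm^2
Step 2: Rc = Rc_spec / A = 4.135e-06 / 8.0500e-09
Step 3: Rc = 5.14e+02 ohms

5.14e+02


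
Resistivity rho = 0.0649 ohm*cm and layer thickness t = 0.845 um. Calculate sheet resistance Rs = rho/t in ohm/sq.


Step 1: Convert thickness to cm: t = 0.845 um = 8.4500e-05 cm
Step 2: Rs = rho / t = 0.0649 / 8.4500e-05
Step 3: Rs = 768.0 ohm/sq

768.0


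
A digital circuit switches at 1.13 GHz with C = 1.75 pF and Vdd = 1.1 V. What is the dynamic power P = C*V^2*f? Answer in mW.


Step 1: V^2 = 1.1^2 = 1.21 V^2
Step 2: P = C*V^2*f = 1.75e-12 F * 1.21 * 1.13e9 Hz
Step 3: P = 2.392775e-03 W
Step 4: P = 2.393 mW

2.393


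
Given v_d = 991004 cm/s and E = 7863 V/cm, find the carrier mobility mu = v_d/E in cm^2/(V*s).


Step 1: mu = v_d / E
Step 2: mu = 991004 / 7863
Step 3: mu = 126.03 cm^2/(V*s)

126.03


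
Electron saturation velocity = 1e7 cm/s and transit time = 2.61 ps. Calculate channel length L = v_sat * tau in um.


Step 1: tau in seconds = 2.61 ps * 1e-12 = 2.6100e-12 s
Step 2: L = v_sat * tau = 1e7 * 2.6100e-12 = 2.6100e-05 cm
Step 3: L in um = 2.6100e-05 * 1e4 = 0.261 um

0.261


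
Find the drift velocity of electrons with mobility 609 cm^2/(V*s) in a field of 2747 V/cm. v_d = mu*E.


Step 1: v_d = mu * E
Step 2: v_d = 609 * 2747 = 1672923
Step 3: v_d = 1.67e+06 cm/s

1.67e+06


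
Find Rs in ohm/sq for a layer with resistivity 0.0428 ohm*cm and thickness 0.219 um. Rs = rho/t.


Step 1: Convert thickness to cm: t = 0.219 um = 2.1900e-05 cm
Step 2: Rs = rho / t = 0.0428 / 2.1900e-05
Step 3: Rs = 1954.3 ohm/sq

1954.3


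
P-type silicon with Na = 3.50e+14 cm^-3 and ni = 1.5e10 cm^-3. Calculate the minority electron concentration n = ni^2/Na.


Step 1: Majority hole concentration p ≈ Na = 3.50e+14 cm^-3
Step 2: n = ni^2 / Na = (1.5e10)^2 / 3.50e+14
Step 3: n = 6.43e+05 cm^-3

6.43e+05


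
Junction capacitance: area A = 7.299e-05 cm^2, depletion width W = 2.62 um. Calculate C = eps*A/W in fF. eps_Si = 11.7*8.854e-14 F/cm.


Step 1: eps_Si = 11.7 * 8.854e-14 = 1.035918e-12 F/cm
Step 2: W in cm = 2.62 * 1e-4 = 2.62e-04 cm
Step 3: C = 1.035918e-12 * 7.299e-05 / 2.62e-04 = 2.885941e-13 F
Step 4: C = 288.59 fF

288.59


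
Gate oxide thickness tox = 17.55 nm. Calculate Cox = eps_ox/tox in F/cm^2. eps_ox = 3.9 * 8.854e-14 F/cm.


Step 1: eps_ox = 3.9 * 8.854e-14 = 3.45306e-13 F/cm
Step 2: tox in cm = 17.55 nm * 1e-7 = 1.7550e-06 cm
Step 3: Cox = 3.45306e-13 / 1.7550e-06 = 1.97e-07 F/cm^2

1.97e-07


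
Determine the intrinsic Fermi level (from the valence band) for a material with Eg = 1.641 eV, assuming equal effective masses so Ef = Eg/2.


Step 1: For an intrinsic semiconductor, the Fermi level sits at midgap.
Step 2: Ef = Eg / 2 = 1.641 / 2 = 0.8205 eV

0.8205


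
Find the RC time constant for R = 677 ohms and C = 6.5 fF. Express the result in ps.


Step 1: tau = R * C
Step 2: tau = 677 * 6.5 fF = 677 * 6.5e-15 F
Step 3: tau = 4.4005e-12 s = 4.4005 ps

4.4005


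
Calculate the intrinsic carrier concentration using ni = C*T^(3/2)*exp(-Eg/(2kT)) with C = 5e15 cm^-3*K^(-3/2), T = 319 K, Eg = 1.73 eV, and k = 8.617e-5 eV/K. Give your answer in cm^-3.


Step 1: Compute kT = 8.617e-5 * 319 = 0.02748823 eV
Step 2: Exponent = -Eg/(2kT) = -1.73/(2*0.02748823) = -31.46801
Step 3: T^(3/2) = 319^1.5 = 5697.52
Step 4: ni = 5e15 * 5697.52 * exp(-31.46801) = 6.14e+05 cm^-3

6.14e+05


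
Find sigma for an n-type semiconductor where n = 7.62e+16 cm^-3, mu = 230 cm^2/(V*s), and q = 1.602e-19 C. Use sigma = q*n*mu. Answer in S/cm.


Step 1: sigma = q * n * mu
Step 2: sigma = 1.602e-19 * 7.62e+16 * 230
Step 3: sigma = 2.808e+00 S/cm

2.808e+00


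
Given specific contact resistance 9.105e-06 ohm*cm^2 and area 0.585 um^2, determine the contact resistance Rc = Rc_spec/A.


Step 1: Convert area to cm^2: 0.585 um^2 = 5.8500e-09 cm^2
Step 2: Rc = Rc_spec / A = 9.105e-06 / 5.8500e-09
Step 3: Rc = 1.56e+03 ohms

1.56e+03


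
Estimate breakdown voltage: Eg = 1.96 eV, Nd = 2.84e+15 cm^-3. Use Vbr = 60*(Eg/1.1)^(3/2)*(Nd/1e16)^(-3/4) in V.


Step 1: Eg/1.1 = 1.96/1.1 = 1.781818
Step 2: (Eg/1.1)^1.5 = 1.781818^1.5 = 2.378455
Step 3: (Nd/1e16)^(-0.75) = (0.284)^(-0.75) = 2.570462
Step 4: Vbr = 60 * 2.378455 * 2.570462 = 366.8 V

366.8


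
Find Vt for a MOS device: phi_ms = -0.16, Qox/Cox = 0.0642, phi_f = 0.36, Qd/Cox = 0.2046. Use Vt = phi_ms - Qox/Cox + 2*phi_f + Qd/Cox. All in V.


Step 1: Vt = phi_ms - Qox/Cox + 2*phi_f + Qd/Cox
Step 2: Vt = -0.16 - 0.0642 + 2*0.36 + 0.2046
Step 3: Vt = -0.16 - 0.0642 + 0.72 + 0.2046
Step 4: Vt = 0.7004 V

0.7004


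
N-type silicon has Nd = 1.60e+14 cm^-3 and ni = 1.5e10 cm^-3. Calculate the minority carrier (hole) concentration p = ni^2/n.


Step 1: Since Nd >> ni, n ≈ Nd = 1.60e+14 cm^-3
Step 2: p = ni^2 / n = (1.5e10)^2 / 1.60e+14
Step 3: p = 2.25e20 / 1.60e+14 = 1.41e+06 cm^-3

1.41e+06


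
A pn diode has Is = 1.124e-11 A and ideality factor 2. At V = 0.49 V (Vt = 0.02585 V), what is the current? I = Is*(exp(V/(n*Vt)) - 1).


Step 1: V/(n*Vt) = 0.49/(2*0.02585) = 9.4778
Step 2: exp(9.4778) = 1.3066e+04
Step 3: I = 1.124e-11 * (1.3066e+04 - 1) = 1.47e-07 A

1.47e-07


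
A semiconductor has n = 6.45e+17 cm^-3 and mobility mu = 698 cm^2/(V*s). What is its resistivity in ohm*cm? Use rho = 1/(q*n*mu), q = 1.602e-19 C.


Step 1: sigma = q * n * mu = 1.602e-19 * 6.45e+17 * 698 = 7.21236e+01 S/cm
Step 2: rho = 1 / sigma = 1 / 7.21236e+01 = 0.01387 ohm*cm

0.01387


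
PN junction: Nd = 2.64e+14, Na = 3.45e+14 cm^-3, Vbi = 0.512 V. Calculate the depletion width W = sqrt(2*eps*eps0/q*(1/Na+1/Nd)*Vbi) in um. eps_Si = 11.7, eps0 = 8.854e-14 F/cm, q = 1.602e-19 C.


Step 1: 1/Na + 1/Nd = 1/3.45e+14 + 1/2.64e+14 = 6.68643e-15
Step 2: 2*eps*eps0/q = 2*11.7*8.854e-14/1.602e-19 = 1.293281e+07
Step 3: W^2 = 1.293281e+07 * 6.68643e-15 * 0.512 = 4.42749e-08
Step 4: W = sqrt(4.42749e-08) = 2.104e-04 cm = 2.104 um

2.104


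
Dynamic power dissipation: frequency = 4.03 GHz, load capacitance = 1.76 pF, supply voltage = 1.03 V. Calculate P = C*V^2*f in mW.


Step 1: V^2 = 1.03^2 = 1.0609 V^2
Step 2: P = C*V^2*f = 1.76e-12 F * 1.0609 * 4.03e9 Hz
Step 3: P = 7.52475152e-03 W
Step 4: P = 7.525 mW

7.525


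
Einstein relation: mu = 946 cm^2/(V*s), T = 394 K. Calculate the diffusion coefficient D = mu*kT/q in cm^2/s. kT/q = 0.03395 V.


Step 1: D = mu * (kT/q)
Step 2: D = 946 * 0.03395
Step 3: D = 32.12 cm^2/s

32.12


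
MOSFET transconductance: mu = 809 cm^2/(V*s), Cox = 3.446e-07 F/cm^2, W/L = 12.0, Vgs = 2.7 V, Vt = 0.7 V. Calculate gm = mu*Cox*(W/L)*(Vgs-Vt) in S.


Step 1: Vov = Vgs - Vt = 2.7 - 0.7 = 2.0 V
Step 2: gm = mu * Cox * (W/L) * Vov
Step 3: gm = 809 * 3.446e-07 * 12.0 * 2.0 = 6.69e-03 S

6.69e-03


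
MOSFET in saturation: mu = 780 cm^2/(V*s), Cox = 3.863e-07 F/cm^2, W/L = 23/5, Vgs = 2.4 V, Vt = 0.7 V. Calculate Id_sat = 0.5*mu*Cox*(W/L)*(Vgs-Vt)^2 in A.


Step 1: Overdrive voltage Vov = Vgs - Vt = 2.4 - 0.7 = 1.7 V
Step 2: W/L = 23/5 = 4.6
Step 3: Id = 0.5 * 780 * 3.863e-07 * 4.6 * 1.7^2
Step 4: Id = 2.00e-03 A

2.00e-03


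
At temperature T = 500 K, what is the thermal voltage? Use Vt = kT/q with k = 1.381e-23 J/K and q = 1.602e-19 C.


Step 1: kT = 1.381e-23 * 500 = 6.905e-21 J
Step 2: Vt = kT/q = 6.905e-21 / 1.602e-19
Step 3: Vt = 0.0431 V

0.0431


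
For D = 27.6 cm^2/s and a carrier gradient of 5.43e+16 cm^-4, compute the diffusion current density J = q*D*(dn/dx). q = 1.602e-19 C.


Step 1: J = q * D * (dn/dx)
Step 2: J = 1.602e-19 * 27.6 * 5.43e+16
Step 3: J = 2.40e-01 A/cm^2

2.40e-01


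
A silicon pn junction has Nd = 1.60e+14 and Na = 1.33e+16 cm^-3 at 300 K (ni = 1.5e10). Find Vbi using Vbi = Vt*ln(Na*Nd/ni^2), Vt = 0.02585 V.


Step 1: Compute Na*Nd/ni^2 = 1.33e+16 * 1.60e+14 / (1.5e10)^2 = 9.4578e+09
Step 2: ln(9.4578e+09) = 22.9701
Step 3: Vbi = 0.02585 * 22.9701 = 0.594 V

0.594


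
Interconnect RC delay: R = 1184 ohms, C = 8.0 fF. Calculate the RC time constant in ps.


Step 1: tau = R * C
Step 2: tau = 1184 * 8.0 fF = 1184 * 8.0e-15 F
Step 3: tau = 9.472e-12 s = 9.472 ps

9.472


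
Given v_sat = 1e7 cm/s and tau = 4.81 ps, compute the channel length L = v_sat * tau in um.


Step 1: tau in seconds = 4.81 ps * 1e-12 = 4.8100e-12 s
Step 2: L = v_sat * tau = 1e7 * 4.8100e-12 = 4.8100e-05 cm
Step 3: L in um = 4.8100e-05 * 1e4 = 0.481 um

0.481


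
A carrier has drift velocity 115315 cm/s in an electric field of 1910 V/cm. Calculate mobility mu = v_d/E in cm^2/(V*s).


Step 1: mu = v_d / E
Step 2: mu = 115315 / 1910
Step 3: mu = 60.37 cm^2/(V*s)

60.37


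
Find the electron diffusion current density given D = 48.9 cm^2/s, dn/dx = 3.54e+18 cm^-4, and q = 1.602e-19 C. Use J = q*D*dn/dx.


Step 1: J = q * D * (dn/dx)
Step 2: J = 1.602e-19 * 48.9 * 3.54e+18
Step 3: J = 2.77e+01 A/cm^2

2.77e+01


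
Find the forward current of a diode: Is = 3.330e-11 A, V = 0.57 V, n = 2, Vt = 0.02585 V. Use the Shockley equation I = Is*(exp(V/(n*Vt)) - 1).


Step 1: V/(n*Vt) = 0.57/(2*0.02585) = 11.0251
Step 2: exp(11.0251) = 6.1396e+04
Step 3: I = 3.330e-11 * (6.1396e+04 - 1) = 2.04e-06 A

2.04e-06


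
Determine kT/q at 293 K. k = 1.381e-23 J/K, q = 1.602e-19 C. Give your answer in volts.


Step 1: kT = 1.381e-23 * 293 = 4.04633e-21 J
Step 2: Vt = kT/q = 4.04633e-21 / 1.602e-19
Step 3: Vt = 0.02526 V

0.02526


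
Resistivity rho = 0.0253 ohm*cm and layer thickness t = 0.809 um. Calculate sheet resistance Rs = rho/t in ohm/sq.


Step 1: Convert thickness to cm: t = 0.809 um = 8.0900e-05 cm
Step 2: Rs = rho / t = 0.0253 / 8.0900e-05
Step 3: Rs = 312.7 ohm/sq

312.7


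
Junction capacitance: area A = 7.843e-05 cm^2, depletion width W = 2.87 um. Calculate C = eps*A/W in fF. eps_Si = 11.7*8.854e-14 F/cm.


Step 1: eps_Si = 11.7 * 8.854e-14 = 1.035918e-12 F/cm
Step 2: W in cm = 2.87 * 1e-4 = 2.87e-04 cm
Step 3: C = 1.035918e-12 * 7.843e-05 / 2.87e-04 = 2.830908e-13 F
Step 4: C = 283.09 fF

283.09


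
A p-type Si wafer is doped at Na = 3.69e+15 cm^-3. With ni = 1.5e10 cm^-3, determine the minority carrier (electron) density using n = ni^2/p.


Step 1: Majority hole concentration p ≈ Na = 3.69e+15 cm^-3
Step 2: n = ni^2 / Na = (1.5e10)^2 / 3.69e+15
Step 3: n = 6.10e+04 cm^-3

6.10e+04


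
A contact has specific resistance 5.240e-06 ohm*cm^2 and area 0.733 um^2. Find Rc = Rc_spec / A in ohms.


Step 1: Convert area to cm^2: 0.733 um^2 = 7.3300e-09 cm^2
Step 2: Rc = Rc_spec / A = 5.240e-06 / 7.3300e-09
Step 3: Rc = 7.15e+02 ohms

7.15e+02


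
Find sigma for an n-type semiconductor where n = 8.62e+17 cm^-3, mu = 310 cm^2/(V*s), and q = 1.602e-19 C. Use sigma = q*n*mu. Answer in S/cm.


Step 1: sigma = q * n * mu
Step 2: sigma = 1.602e-19 * 8.62e+17 * 310
Step 3: sigma = 4.281e+01 S/cm

4.281e+01


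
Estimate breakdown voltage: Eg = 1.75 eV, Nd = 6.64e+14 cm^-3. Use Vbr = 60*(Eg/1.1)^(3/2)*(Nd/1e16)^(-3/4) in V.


Step 1: Eg/1.1 = 1.75/1.1 = 1.590909
Step 2: (Eg/1.1)^1.5 = 1.590909^1.5 = 2.006633
Step 3: (Nd/1e16)^(-0.75) = (0.0664)^(-0.75) = 7.644938
Step 4: Vbr = 60 * 2.006633 * 7.644938 = 920.4 V

920.4


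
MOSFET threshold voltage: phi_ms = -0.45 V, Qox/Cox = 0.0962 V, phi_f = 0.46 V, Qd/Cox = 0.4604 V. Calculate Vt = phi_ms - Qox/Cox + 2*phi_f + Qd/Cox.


Step 1: Vt = phi_ms - Qox/Cox + 2*phi_f + Qd/Cox
Step 2: Vt = -0.45 - 0.0962 + 2*0.46 + 0.4604
Step 3: Vt = -0.45 - 0.0962 + 0.92 + 0.4604
Step 4: Vt = 0.8342 V

0.8342


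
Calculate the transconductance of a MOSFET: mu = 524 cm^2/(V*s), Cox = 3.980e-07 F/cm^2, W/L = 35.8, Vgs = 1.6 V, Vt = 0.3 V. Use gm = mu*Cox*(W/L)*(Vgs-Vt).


Step 1: Vov = Vgs - Vt = 1.6 - 0.3 = 1.3 V
Step 2: gm = mu * Cox * (W/L) * Vov
Step 3: gm = 524 * 3.980e-07 * 35.8 * 1.3 = 9.71e-03 S

9.71e-03


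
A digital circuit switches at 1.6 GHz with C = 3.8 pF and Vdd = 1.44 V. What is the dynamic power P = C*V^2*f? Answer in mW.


Step 1: V^2 = 1.44^2 = 2.0736 V^2
Step 2: P = C*V^2*f = 3.8e-12 F * 2.0736 * 1.6e9 Hz
Step 3: P = 1.2607488e-02 W
Step 4: P = 12.607 mW

12.607


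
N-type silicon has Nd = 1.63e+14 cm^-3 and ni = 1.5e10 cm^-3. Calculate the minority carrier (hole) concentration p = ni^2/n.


Step 1: Since Nd >> ni, n ≈ Nd = 1.63e+14 cm^-3
Step 2: p = ni^2 / n = (1.5e10)^2 / 1.63e+14
Step 3: p = 2.25e20 / 1.63e+14 = 1.38e+06 cm^-3

1.38e+06


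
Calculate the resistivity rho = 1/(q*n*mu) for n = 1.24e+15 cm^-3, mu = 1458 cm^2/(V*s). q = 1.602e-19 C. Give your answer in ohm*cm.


Step 1: sigma = q * n * mu = 1.602e-19 * 1.24e+15 * 1458 = 2.89629e-01 S/cm
Step 2: rho = 1 / sigma = 1 / 2.89629e-01 = 3.453 ohm*cm

3.453


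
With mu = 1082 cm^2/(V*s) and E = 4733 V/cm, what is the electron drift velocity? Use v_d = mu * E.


Step 1: v_d = mu * E
Step 2: v_d = 1082 * 4733 = 5121106
Step 3: v_d = 5.12e+06 cm/s

5.12e+06


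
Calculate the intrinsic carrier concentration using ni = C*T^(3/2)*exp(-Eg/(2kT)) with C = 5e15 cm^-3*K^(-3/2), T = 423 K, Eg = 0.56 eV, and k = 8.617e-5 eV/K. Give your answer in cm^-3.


Step 1: Compute kT = 8.617e-5 * 423 = 0.03644991 eV
Step 2: Exponent = -Eg/(2kT) = -0.56/(2*0.03644991) = -7.68177
Step 3: T^(3/2) = 423^1.5 = 8699.83
Step 4: ni = 5e15 * 8699.83 * exp(-7.68177) = 2.01e+16 cm^-3

2.01e+16


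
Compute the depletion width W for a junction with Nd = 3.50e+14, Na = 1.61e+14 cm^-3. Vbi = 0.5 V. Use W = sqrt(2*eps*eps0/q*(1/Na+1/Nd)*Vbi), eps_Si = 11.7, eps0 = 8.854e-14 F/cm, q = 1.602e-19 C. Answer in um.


Step 1: 1/Na + 1/Nd = 1/1.61e+14 + 1/3.50e+14 = 9.06832e-15
Step 2: 2*eps*eps0/q = 2*11.7*8.854e-14/1.602e-19 = 1.293281e+07
Step 3: W^2 = 1.293281e+07 * 9.06832e-15 * 0.5 = 5.86394e-08
Step 4: W = sqrt(5.86394e-08) = 2.422e-04 cm = 2.422 um

2.422


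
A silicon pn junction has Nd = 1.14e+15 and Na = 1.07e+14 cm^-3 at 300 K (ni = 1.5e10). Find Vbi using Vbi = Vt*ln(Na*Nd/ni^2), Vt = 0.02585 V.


Step 1: Compute Na*Nd/ni^2 = 1.07e+14 * 1.14e+15 / (1.5e10)^2 = 5.4213e+08
Step 2: ln(5.4213e+08) = 20.1110
Step 3: Vbi = 0.02585 * 20.1110 = 0.52 V

0.52


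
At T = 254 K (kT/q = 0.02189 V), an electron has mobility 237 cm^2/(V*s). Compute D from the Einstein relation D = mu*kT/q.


Step 1: D = mu * (kT/q)
Step 2: D = 237 * 0.02189
Step 3: D = 5.19 cm^2/s

5.19


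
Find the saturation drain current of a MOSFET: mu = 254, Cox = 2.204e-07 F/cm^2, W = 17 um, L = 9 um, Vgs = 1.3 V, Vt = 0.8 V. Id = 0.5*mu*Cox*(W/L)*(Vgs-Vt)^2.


Step 1: Overdrive voltage Vov = Vgs - Vt = 1.3 - 0.8 = 0.5 V
Step 2: W/L = 17/9 = 1.88889
Step 3: Id = 0.5 * 254 * 2.204e-07 * 1.88889 * 0.5^2
Step 4: Id = 1.32e-05 A

1.32e-05


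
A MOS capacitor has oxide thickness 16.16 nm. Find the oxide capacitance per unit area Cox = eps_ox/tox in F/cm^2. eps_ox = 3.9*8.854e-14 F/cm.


Step 1: eps_ox = 3.9 * 8.854e-14 = 3.45306e-13 F/cm
Step 2: tox in cm = 16.16 nm * 1e-7 = 1.6160e-06 cm
Step 3: Cox = 3.45306e-13 / 1.6160e-06 = 2.14e-07 F/cm^2

2.14e-07


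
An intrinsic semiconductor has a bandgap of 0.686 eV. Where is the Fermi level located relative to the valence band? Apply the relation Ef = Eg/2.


Step 1: For an intrinsic semiconductor, the Fermi level sits at midgap.
Step 2: Ef = Eg / 2 = 0.686 / 2 = 0.343 eV

0.343


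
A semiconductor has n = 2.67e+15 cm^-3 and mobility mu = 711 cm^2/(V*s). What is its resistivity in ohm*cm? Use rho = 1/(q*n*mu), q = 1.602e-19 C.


Step 1: sigma = q * n * mu = 1.602e-19 * 2.67e+15 * 711 = 3.04119e-01 S/cm
Step 2: rho = 1 / sigma = 1 / 3.04119e-01 = 3.288 ohm*cm

3.288


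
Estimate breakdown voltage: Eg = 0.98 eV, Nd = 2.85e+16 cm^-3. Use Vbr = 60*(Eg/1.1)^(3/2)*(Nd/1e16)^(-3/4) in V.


Step 1: Eg/1.1 = 0.98/1.1 = 0.890909
Step 2: (Eg/1.1)^1.5 = 0.890909^1.5 = 0.840911
Step 3: (Nd/1e16)^(-0.75) = (2.85)^(-0.75) = 0.455897
Step 4: Vbr = 60 * 0.840911 * 0.455897 = 23.0 V

23.0


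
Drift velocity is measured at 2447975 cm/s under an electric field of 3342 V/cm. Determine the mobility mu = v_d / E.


Step 1: mu = v_d / E
Step 2: mu = 2447975 / 3342
Step 3: mu = 732.49 cm^2/(V*s)

732.49


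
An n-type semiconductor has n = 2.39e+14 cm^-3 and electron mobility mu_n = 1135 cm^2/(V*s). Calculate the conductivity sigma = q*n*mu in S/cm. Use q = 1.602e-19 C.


Step 1: sigma = q * n * mu
Step 2: sigma = 1.602e-19 * 2.39e+14 * 1135
Step 3: sigma = 4.346e-02 S/cm

4.346e-02


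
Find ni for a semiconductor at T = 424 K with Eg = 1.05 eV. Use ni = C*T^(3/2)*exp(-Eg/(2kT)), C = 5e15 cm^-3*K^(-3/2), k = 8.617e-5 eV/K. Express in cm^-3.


Step 1: Compute kT = 8.617e-5 * 424 = 0.03653608 eV
Step 2: Exponent = -Eg/(2kT) = -1.05/(2*0.03653608) = -14.36936
Step 3: T^(3/2) = 424^1.5 = 8730.69
Step 4: ni = 5e15 * 8730.69 * exp(-14.36936) = 2.51e+13 cm^-3

2.51e+13


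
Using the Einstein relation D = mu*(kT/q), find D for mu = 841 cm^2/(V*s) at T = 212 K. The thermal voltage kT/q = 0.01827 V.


Step 1: D = mu * (kT/q)
Step 2: D = 841 * 0.01827
Step 3: D = 15.37 cm^2/s

15.37


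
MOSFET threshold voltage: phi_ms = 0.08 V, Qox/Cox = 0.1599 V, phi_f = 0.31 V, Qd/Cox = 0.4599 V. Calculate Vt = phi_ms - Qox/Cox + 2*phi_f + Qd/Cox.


Step 1: Vt = phi_ms - Qox/Cox + 2*phi_f + Qd/Cox
Step 2: Vt = 0.08 - 0.1599 + 2*0.31 + 0.4599
Step 3: Vt = 0.08 - 0.1599 + 0.62 + 0.4599
Step 4: Vt = 1.0 V

1.0


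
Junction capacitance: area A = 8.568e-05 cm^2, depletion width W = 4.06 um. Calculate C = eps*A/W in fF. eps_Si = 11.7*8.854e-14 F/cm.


Step 1: eps_Si = 11.7 * 8.854e-14 = 1.035918e-12 F/cm
Step 2: W in cm = 4.06 * 1e-4 = 4.06e-04 cm
Step 3: C = 1.035918e-12 * 8.568e-05 / 4.06e-04 = 2.186144e-13 F
Step 4: C = 218.61 fF

218.61


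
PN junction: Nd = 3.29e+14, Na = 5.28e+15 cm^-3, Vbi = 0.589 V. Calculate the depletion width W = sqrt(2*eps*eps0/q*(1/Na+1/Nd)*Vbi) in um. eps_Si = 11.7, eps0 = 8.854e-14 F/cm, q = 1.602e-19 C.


Step 1: 1/Na + 1/Nd = 1/5.28e+15 + 1/3.29e+14 = 3.22891e-15
Step 2: 2*eps*eps0/q = 2*11.7*8.854e-14/1.602e-19 = 1.293281e+07
Step 3: W^2 = 1.293281e+07 * 3.22891e-15 * 0.589 = 2.45960e-08
Step 4: W = sqrt(2.45960e-08) = 1.568e-04 cm = 1.568 um

1.568


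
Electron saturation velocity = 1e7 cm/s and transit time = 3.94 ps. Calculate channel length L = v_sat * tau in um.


Step 1: tau in seconds = 3.94 ps * 1e-12 = 3.9400e-12 s
Step 2: L = v_sat * tau = 1e7 * 3.9400e-12 = 3.9400e-05 cm
Step 3: L in um = 3.9400e-05 * 1e4 = 0.394 um

0.394


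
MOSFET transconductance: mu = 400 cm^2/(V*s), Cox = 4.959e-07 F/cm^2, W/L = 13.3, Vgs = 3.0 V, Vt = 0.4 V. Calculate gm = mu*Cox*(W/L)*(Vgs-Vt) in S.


Step 1: Vov = Vgs - Vt = 3.0 - 0.4 = 2.6 V
Step 2: gm = mu * Cox * (W/L) * Vov
Step 3: gm = 400 * 4.959e-07 * 13.3 * 2.6 = 6.86e-03 S

6.86e-03


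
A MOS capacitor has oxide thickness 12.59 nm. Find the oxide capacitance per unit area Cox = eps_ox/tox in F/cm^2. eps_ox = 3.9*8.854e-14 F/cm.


Step 1: eps_ox = 3.9 * 8.854e-14 = 3.45306e-13 F/cm
Step 2: tox in cm = 12.59 nm * 1e-7 = 1.2590e-06 cm
Step 3: Cox = 3.45306e-13 / 1.2590e-06 = 2.74e-07 F/cm^2

2.74e-07


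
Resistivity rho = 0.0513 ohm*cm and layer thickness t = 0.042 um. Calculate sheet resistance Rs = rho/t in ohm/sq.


Step 1: Convert thickness to cm: t = 0.042 um = 4.2000e-06 cm
Step 2: Rs = rho / t = 0.0513 / 4.2000e-06
Step 3: Rs = 12214.3 ohm/sq

12214.3


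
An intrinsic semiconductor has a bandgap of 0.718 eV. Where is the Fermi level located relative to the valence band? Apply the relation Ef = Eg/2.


Step 1: For an intrinsic semiconductor, the Fermi level sits at midgap.
Step 2: Ef = Eg / 2 = 0.718 / 2 = 0.359 eV

0.359


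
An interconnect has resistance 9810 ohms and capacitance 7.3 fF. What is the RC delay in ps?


Step 1: tau = R * C
Step 2: tau = 9810 * 7.3 fF = 9810 * 7.3e-15 F
Step 3: tau = 7.1613e-11 s = 71.613 ps

71.613


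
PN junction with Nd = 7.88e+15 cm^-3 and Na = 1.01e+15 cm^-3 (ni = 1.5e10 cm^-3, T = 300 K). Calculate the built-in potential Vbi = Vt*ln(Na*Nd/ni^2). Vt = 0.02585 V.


Step 1: Compute Na*Nd/ni^2 = 1.01e+15 * 7.88e+15 / (1.5e10)^2 = 3.5372e+10
Step 2: ln(3.5372e+10) = 24.2892
Step 3: Vbi = 0.02585 * 24.2892 = 0.628 V

0.628


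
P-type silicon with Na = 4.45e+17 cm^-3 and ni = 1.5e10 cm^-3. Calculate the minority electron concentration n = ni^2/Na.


Step 1: Majority hole concentration p ≈ Na = 4.45e+17 cm^-3
Step 2: n = ni^2 / Na = (1.5e10)^2 / 4.45e+17
Step 3: n = 5.06e+02 cm^-3

5.06e+02


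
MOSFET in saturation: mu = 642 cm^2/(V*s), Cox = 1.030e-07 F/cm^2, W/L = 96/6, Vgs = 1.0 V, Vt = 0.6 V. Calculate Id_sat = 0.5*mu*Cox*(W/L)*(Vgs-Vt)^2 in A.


Step 1: Overdrive voltage Vov = Vgs - Vt = 1.0 - 0.6 = 0.4 V
Step 2: W/L = 96/6 = 16
Step 3: Id = 0.5 * 642 * 1.030e-07 * 16 * 0.4^2
Step 4: Id = 8.46e-05 A

8.46e-05


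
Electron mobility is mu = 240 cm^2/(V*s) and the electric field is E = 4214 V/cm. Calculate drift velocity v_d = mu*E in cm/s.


Step 1: v_d = mu * E
Step 2: v_d = 240 * 4214 = 1011360
Step 3: v_d = 1.01e+06 cm/s

1.01e+06


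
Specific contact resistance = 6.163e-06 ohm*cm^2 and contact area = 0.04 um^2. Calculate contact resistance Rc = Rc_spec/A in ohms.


Step 1: Convert area to cm^2: 0.04 um^2 = 4.0000e-10 cm^2
Step 2: Rc = Rc_spec / A = 6.163e-06 / 4.0000e-10
Step 3: Rc = 1.54e+04 ohms

1.54e+04


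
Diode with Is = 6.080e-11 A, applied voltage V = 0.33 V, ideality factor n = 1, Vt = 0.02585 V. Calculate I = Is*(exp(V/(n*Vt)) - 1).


Step 1: V/(n*Vt) = 0.33/(1*0.02585) = 12.7660
Step 2: exp(12.7660) = 3.5011e+05
Step 3: I = 6.080e-11 * (3.5011e+05 - 1) = 2.13e-05 A

2.13e-05


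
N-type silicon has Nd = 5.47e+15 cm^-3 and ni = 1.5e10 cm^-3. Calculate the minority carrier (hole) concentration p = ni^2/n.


Step 1: Since Nd >> ni, n ≈ Nd = 5.47e+15 cm^-3
Step 2: p = ni^2 / n = (1.5e10)^2 / 5.47e+15
Step 3: p = 2.25e20 / 5.47e+15 = 4.11e+04 cm^-3

4.11e+04


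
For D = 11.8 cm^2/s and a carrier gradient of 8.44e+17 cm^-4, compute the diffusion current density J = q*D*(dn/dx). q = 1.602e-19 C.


Step 1: J = q * D * (dn/dx)
Step 2: J = 1.602e-19 * 11.8 * 8.44e+17
Step 3: J = 1.60e+00 A/cm^2

1.60e+00


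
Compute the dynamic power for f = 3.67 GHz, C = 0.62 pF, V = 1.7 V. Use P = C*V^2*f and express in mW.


Step 1: V^2 = 1.7^2 = 2.89 V^2
Step 2: P = C*V^2*f = 0.62e-12 F * 2.89 * 3.67e9 Hz
Step 3: P = 6.575906e-03 W
Step 4: P = 6.576 mW

6.576


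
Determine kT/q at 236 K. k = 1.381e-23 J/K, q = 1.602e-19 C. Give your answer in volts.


Step 1: kT = 1.381e-23 * 236 = 3.25916e-21 J
Step 2: Vt = kT/q = 3.25916e-21 / 1.602e-19
Step 3: Vt = 0.02034 V

0.02034


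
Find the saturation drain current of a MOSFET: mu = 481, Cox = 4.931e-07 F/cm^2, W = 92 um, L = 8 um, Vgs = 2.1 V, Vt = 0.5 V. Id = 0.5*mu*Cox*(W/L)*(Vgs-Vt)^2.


Step 1: Overdrive voltage Vov = Vgs - Vt = 2.1 - 0.5 = 1.6 V
Step 2: W/L = 92/8 = 11.5
Step 3: Id = 0.5 * 481 * 4.931e-07 * 11.5 * 1.6^2
Step 4: Id = 3.49e-03 A

3.49e-03


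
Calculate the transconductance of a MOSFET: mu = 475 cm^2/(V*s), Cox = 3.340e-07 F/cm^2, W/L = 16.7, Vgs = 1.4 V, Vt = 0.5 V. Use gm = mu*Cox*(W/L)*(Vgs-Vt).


Step 1: Vov = Vgs - Vt = 1.4 - 0.5 = 0.9 V
Step 2: gm = mu * Cox * (W/L) * Vov
Step 3: gm = 475 * 3.340e-07 * 16.7 * 0.9 = 2.38e-03 S

2.38e-03


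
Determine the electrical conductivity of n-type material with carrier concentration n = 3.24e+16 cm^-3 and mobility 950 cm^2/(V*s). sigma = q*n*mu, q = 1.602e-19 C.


Step 1: sigma = q * n * mu
Step 2: sigma = 1.602e-19 * 3.24e+16 * 950
Step 3: sigma = 4.931e+00 S/cm

4.931e+00


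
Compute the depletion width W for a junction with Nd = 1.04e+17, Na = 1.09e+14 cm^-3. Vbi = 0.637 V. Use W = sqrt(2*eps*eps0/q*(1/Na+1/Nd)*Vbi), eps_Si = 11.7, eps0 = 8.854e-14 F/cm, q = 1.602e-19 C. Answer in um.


Step 1: 1/Na + 1/Nd = 1/1.09e+14 + 1/1.04e+17 = 9.18393e-15
Step 2: 2*eps*eps0/q = 2*11.7*8.854e-14/1.602e-19 = 1.293281e+07
Step 3: W^2 = 1.293281e+07 * 9.18393e-15 * 0.637 = 7.56591e-08
Step 4: W = sqrt(7.56591e-08) = 2.751e-04 cm = 2.751 um

2.751


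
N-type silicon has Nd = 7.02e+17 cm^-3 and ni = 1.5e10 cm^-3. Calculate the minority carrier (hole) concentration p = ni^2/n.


Step 1: Since Nd >> ni, n ≈ Nd = 7.02e+17 cm^-3
Step 2: p = ni^2 / n = (1.5e10)^2 / 7.02e+17
Step 3: p = 2.25e20 / 7.02e+17 = 3.21e+02 cm^-3

3.21e+02
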